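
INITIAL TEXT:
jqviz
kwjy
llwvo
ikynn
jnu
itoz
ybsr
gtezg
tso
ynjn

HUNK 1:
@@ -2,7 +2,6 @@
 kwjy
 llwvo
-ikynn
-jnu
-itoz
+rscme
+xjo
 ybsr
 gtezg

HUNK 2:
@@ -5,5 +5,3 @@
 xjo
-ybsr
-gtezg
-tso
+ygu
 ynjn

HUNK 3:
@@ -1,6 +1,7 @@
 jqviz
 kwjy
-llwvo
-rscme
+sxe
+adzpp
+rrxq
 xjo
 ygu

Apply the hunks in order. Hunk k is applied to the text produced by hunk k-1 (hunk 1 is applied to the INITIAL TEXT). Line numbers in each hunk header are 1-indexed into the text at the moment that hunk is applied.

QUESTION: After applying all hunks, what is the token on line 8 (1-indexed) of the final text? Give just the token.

Hunk 1: at line 2 remove [ikynn,jnu,itoz] add [rscme,xjo] -> 9 lines: jqviz kwjy llwvo rscme xjo ybsr gtezg tso ynjn
Hunk 2: at line 5 remove [ybsr,gtezg,tso] add [ygu] -> 7 lines: jqviz kwjy llwvo rscme xjo ygu ynjn
Hunk 3: at line 1 remove [llwvo,rscme] add [sxe,adzpp,rrxq] -> 8 lines: jqviz kwjy sxe adzpp rrxq xjo ygu ynjn
Final line 8: ynjn

Answer: ynjn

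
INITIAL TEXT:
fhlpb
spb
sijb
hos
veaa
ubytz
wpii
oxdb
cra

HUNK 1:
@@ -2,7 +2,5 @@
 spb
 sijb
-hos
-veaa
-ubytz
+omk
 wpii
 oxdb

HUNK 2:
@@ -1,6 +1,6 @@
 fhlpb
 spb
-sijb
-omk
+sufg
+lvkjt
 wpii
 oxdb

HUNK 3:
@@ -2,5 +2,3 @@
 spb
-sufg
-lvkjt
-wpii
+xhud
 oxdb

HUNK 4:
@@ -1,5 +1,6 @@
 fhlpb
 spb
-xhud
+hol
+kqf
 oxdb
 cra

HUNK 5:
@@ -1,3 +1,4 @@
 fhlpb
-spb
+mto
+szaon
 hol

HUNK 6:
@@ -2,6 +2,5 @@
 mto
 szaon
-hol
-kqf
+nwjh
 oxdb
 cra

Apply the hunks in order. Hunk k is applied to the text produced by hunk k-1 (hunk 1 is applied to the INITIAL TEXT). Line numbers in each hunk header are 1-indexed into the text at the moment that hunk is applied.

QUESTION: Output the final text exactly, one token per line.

Hunk 1: at line 2 remove [hos,veaa,ubytz] add [omk] -> 7 lines: fhlpb spb sijb omk wpii oxdb cra
Hunk 2: at line 1 remove [sijb,omk] add [sufg,lvkjt] -> 7 lines: fhlpb spb sufg lvkjt wpii oxdb cra
Hunk 3: at line 2 remove [sufg,lvkjt,wpii] add [xhud] -> 5 lines: fhlpb spb xhud oxdb cra
Hunk 4: at line 1 remove [xhud] add [hol,kqf] -> 6 lines: fhlpb spb hol kqf oxdb cra
Hunk 5: at line 1 remove [spb] add [mto,szaon] -> 7 lines: fhlpb mto szaon hol kqf oxdb cra
Hunk 6: at line 2 remove [hol,kqf] add [nwjh] -> 6 lines: fhlpb mto szaon nwjh oxdb cra

Answer: fhlpb
mto
szaon
nwjh
oxdb
cra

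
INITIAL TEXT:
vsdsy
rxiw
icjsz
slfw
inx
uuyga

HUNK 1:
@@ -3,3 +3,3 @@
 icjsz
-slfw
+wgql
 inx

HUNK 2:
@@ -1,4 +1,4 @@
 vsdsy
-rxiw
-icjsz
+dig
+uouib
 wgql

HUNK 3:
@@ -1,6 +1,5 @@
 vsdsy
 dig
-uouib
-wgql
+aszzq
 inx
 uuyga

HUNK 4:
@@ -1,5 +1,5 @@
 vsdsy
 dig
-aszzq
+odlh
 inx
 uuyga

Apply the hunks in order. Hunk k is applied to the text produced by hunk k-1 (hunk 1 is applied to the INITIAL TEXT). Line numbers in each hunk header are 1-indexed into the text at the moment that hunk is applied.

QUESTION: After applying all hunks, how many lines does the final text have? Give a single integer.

Hunk 1: at line 3 remove [slfw] add [wgql] -> 6 lines: vsdsy rxiw icjsz wgql inx uuyga
Hunk 2: at line 1 remove [rxiw,icjsz] add [dig,uouib] -> 6 lines: vsdsy dig uouib wgql inx uuyga
Hunk 3: at line 1 remove [uouib,wgql] add [aszzq] -> 5 lines: vsdsy dig aszzq inx uuyga
Hunk 4: at line 1 remove [aszzq] add [odlh] -> 5 lines: vsdsy dig odlh inx uuyga
Final line count: 5

Answer: 5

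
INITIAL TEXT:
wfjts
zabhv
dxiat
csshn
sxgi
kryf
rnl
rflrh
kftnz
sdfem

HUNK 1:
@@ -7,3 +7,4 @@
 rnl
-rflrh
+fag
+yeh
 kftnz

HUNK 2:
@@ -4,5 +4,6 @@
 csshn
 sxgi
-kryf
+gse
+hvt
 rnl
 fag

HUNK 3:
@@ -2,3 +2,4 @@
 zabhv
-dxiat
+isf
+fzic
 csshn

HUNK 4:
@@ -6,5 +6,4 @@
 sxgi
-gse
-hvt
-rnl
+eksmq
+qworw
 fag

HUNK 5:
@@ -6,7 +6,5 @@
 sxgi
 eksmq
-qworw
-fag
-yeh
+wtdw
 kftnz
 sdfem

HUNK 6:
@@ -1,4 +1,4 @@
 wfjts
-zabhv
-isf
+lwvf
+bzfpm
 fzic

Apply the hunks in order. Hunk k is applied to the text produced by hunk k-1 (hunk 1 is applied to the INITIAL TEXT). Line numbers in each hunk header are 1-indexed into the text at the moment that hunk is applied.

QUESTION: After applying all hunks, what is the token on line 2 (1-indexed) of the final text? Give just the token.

Hunk 1: at line 7 remove [rflrh] add [fag,yeh] -> 11 lines: wfjts zabhv dxiat csshn sxgi kryf rnl fag yeh kftnz sdfem
Hunk 2: at line 4 remove [kryf] add [gse,hvt] -> 12 lines: wfjts zabhv dxiat csshn sxgi gse hvt rnl fag yeh kftnz sdfem
Hunk 3: at line 2 remove [dxiat] add [isf,fzic] -> 13 lines: wfjts zabhv isf fzic csshn sxgi gse hvt rnl fag yeh kftnz sdfem
Hunk 4: at line 6 remove [gse,hvt,rnl] add [eksmq,qworw] -> 12 lines: wfjts zabhv isf fzic csshn sxgi eksmq qworw fag yeh kftnz sdfem
Hunk 5: at line 6 remove [qworw,fag,yeh] add [wtdw] -> 10 lines: wfjts zabhv isf fzic csshn sxgi eksmq wtdw kftnz sdfem
Hunk 6: at line 1 remove [zabhv,isf] add [lwvf,bzfpm] -> 10 lines: wfjts lwvf bzfpm fzic csshn sxgi eksmq wtdw kftnz sdfem
Final line 2: lwvf

Answer: lwvf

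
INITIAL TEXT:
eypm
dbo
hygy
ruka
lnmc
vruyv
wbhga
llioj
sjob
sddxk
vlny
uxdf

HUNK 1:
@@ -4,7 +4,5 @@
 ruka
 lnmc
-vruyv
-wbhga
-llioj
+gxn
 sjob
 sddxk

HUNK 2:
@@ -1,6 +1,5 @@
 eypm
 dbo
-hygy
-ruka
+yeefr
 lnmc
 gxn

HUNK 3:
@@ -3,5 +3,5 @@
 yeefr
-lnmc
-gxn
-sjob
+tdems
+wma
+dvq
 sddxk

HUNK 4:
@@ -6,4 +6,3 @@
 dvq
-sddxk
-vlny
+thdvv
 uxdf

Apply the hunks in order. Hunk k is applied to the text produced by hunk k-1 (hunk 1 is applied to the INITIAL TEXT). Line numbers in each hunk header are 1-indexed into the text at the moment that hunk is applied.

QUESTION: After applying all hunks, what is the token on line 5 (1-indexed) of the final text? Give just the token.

Hunk 1: at line 4 remove [vruyv,wbhga,llioj] add [gxn] -> 10 lines: eypm dbo hygy ruka lnmc gxn sjob sddxk vlny uxdf
Hunk 2: at line 1 remove [hygy,ruka] add [yeefr] -> 9 lines: eypm dbo yeefr lnmc gxn sjob sddxk vlny uxdf
Hunk 3: at line 3 remove [lnmc,gxn,sjob] add [tdems,wma,dvq] -> 9 lines: eypm dbo yeefr tdems wma dvq sddxk vlny uxdf
Hunk 4: at line 6 remove [sddxk,vlny] add [thdvv] -> 8 lines: eypm dbo yeefr tdems wma dvq thdvv uxdf
Final line 5: wma

Answer: wma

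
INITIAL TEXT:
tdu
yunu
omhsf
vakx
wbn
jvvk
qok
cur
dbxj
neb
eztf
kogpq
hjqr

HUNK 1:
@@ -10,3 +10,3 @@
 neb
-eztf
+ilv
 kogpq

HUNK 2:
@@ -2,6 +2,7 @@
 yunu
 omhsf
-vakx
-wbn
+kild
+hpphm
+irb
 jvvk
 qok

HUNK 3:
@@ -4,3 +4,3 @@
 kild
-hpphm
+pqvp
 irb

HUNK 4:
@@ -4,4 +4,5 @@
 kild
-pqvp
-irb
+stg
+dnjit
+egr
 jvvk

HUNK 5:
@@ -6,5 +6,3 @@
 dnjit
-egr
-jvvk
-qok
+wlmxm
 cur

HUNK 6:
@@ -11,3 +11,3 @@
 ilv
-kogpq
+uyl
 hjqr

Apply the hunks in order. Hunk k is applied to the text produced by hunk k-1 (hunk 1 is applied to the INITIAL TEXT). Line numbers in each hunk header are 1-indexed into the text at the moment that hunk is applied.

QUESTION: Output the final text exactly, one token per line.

Hunk 1: at line 10 remove [eztf] add [ilv] -> 13 lines: tdu yunu omhsf vakx wbn jvvk qok cur dbxj neb ilv kogpq hjqr
Hunk 2: at line 2 remove [vakx,wbn] add [kild,hpphm,irb] -> 14 lines: tdu yunu omhsf kild hpphm irb jvvk qok cur dbxj neb ilv kogpq hjqr
Hunk 3: at line 4 remove [hpphm] add [pqvp] -> 14 lines: tdu yunu omhsf kild pqvp irb jvvk qok cur dbxj neb ilv kogpq hjqr
Hunk 4: at line 4 remove [pqvp,irb] add [stg,dnjit,egr] -> 15 lines: tdu yunu omhsf kild stg dnjit egr jvvk qok cur dbxj neb ilv kogpq hjqr
Hunk 5: at line 6 remove [egr,jvvk,qok] add [wlmxm] -> 13 lines: tdu yunu omhsf kild stg dnjit wlmxm cur dbxj neb ilv kogpq hjqr
Hunk 6: at line 11 remove [kogpq] add [uyl] -> 13 lines: tdu yunu omhsf kild stg dnjit wlmxm cur dbxj neb ilv uyl hjqr

Answer: tdu
yunu
omhsf
kild
stg
dnjit
wlmxm
cur
dbxj
neb
ilv
uyl
hjqr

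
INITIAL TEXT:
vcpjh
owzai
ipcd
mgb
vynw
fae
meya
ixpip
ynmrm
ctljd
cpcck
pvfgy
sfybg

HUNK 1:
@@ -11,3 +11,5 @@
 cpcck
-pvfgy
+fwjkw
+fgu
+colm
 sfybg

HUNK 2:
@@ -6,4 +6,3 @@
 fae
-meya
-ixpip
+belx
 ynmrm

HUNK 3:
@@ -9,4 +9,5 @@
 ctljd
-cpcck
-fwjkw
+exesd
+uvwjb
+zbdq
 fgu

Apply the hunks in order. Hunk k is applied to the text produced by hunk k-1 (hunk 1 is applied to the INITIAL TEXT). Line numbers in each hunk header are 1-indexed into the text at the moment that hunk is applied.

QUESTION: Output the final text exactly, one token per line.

Hunk 1: at line 11 remove [pvfgy] add [fwjkw,fgu,colm] -> 15 lines: vcpjh owzai ipcd mgb vynw fae meya ixpip ynmrm ctljd cpcck fwjkw fgu colm sfybg
Hunk 2: at line 6 remove [meya,ixpip] add [belx] -> 14 lines: vcpjh owzai ipcd mgb vynw fae belx ynmrm ctljd cpcck fwjkw fgu colm sfybg
Hunk 3: at line 9 remove [cpcck,fwjkw] add [exesd,uvwjb,zbdq] -> 15 lines: vcpjh owzai ipcd mgb vynw fae belx ynmrm ctljd exesd uvwjb zbdq fgu colm sfybg

Answer: vcpjh
owzai
ipcd
mgb
vynw
fae
belx
ynmrm
ctljd
exesd
uvwjb
zbdq
fgu
colm
sfybg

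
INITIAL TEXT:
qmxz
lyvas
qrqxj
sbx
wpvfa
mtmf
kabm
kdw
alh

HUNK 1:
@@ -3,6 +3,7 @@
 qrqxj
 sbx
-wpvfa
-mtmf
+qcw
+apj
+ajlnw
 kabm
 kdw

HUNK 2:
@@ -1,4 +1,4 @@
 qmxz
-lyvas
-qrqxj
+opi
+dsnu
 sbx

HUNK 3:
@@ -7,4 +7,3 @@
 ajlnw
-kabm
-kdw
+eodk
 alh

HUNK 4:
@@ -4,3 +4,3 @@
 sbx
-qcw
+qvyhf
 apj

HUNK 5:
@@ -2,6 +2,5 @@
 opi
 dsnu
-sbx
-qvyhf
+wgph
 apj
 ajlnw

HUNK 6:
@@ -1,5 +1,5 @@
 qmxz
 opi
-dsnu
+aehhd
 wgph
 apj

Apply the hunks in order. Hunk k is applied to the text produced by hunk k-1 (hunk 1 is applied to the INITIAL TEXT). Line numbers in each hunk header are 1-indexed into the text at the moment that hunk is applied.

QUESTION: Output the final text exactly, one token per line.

Hunk 1: at line 3 remove [wpvfa,mtmf] add [qcw,apj,ajlnw] -> 10 lines: qmxz lyvas qrqxj sbx qcw apj ajlnw kabm kdw alh
Hunk 2: at line 1 remove [lyvas,qrqxj] add [opi,dsnu] -> 10 lines: qmxz opi dsnu sbx qcw apj ajlnw kabm kdw alh
Hunk 3: at line 7 remove [kabm,kdw] add [eodk] -> 9 lines: qmxz opi dsnu sbx qcw apj ajlnw eodk alh
Hunk 4: at line 4 remove [qcw] add [qvyhf] -> 9 lines: qmxz opi dsnu sbx qvyhf apj ajlnw eodk alh
Hunk 5: at line 2 remove [sbx,qvyhf] add [wgph] -> 8 lines: qmxz opi dsnu wgph apj ajlnw eodk alh
Hunk 6: at line 1 remove [dsnu] add [aehhd] -> 8 lines: qmxz opi aehhd wgph apj ajlnw eodk alh

Answer: qmxz
opi
aehhd
wgph
apj
ajlnw
eodk
alh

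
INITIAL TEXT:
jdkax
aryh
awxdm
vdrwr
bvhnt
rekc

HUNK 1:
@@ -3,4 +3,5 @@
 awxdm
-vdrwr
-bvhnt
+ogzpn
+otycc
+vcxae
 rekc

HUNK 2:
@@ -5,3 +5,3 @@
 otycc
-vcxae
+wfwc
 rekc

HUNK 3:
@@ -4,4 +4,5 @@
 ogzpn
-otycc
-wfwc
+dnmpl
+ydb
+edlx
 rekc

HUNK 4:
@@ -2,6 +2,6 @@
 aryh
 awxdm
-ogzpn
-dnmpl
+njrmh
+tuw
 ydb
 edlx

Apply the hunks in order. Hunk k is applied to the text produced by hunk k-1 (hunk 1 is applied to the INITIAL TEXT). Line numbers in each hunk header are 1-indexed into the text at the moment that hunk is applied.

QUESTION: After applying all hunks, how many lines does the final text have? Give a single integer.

Hunk 1: at line 3 remove [vdrwr,bvhnt] add [ogzpn,otycc,vcxae] -> 7 lines: jdkax aryh awxdm ogzpn otycc vcxae rekc
Hunk 2: at line 5 remove [vcxae] add [wfwc] -> 7 lines: jdkax aryh awxdm ogzpn otycc wfwc rekc
Hunk 3: at line 4 remove [otycc,wfwc] add [dnmpl,ydb,edlx] -> 8 lines: jdkax aryh awxdm ogzpn dnmpl ydb edlx rekc
Hunk 4: at line 2 remove [ogzpn,dnmpl] add [njrmh,tuw] -> 8 lines: jdkax aryh awxdm njrmh tuw ydb edlx rekc
Final line count: 8

Answer: 8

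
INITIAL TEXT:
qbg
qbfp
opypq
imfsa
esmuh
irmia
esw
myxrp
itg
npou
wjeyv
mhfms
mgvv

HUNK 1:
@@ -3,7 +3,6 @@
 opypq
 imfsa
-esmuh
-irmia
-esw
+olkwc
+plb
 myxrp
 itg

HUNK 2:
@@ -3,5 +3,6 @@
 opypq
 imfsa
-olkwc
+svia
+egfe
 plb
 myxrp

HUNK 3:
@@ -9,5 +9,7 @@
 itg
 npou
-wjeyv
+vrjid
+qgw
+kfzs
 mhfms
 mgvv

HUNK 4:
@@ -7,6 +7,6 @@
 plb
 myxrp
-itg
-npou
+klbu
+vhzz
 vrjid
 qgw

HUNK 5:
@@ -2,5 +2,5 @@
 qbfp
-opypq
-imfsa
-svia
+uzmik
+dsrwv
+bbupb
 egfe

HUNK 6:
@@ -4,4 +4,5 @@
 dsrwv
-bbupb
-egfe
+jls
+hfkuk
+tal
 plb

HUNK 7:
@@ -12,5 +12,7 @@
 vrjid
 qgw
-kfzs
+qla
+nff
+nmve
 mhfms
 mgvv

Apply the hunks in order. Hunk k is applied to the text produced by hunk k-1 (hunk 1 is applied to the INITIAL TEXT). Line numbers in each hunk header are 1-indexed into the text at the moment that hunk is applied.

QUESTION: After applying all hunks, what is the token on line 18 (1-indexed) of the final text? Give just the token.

Answer: mgvv

Derivation:
Hunk 1: at line 3 remove [esmuh,irmia,esw] add [olkwc,plb] -> 12 lines: qbg qbfp opypq imfsa olkwc plb myxrp itg npou wjeyv mhfms mgvv
Hunk 2: at line 3 remove [olkwc] add [svia,egfe] -> 13 lines: qbg qbfp opypq imfsa svia egfe plb myxrp itg npou wjeyv mhfms mgvv
Hunk 3: at line 9 remove [wjeyv] add [vrjid,qgw,kfzs] -> 15 lines: qbg qbfp opypq imfsa svia egfe plb myxrp itg npou vrjid qgw kfzs mhfms mgvv
Hunk 4: at line 7 remove [itg,npou] add [klbu,vhzz] -> 15 lines: qbg qbfp opypq imfsa svia egfe plb myxrp klbu vhzz vrjid qgw kfzs mhfms mgvv
Hunk 5: at line 2 remove [opypq,imfsa,svia] add [uzmik,dsrwv,bbupb] -> 15 lines: qbg qbfp uzmik dsrwv bbupb egfe plb myxrp klbu vhzz vrjid qgw kfzs mhfms mgvv
Hunk 6: at line 4 remove [bbupb,egfe] add [jls,hfkuk,tal] -> 16 lines: qbg qbfp uzmik dsrwv jls hfkuk tal plb myxrp klbu vhzz vrjid qgw kfzs mhfms mgvv
Hunk 7: at line 12 remove [kfzs] add [qla,nff,nmve] -> 18 lines: qbg qbfp uzmik dsrwv jls hfkuk tal plb myxrp klbu vhzz vrjid qgw qla nff nmve mhfms mgvv
Final line 18: mgvv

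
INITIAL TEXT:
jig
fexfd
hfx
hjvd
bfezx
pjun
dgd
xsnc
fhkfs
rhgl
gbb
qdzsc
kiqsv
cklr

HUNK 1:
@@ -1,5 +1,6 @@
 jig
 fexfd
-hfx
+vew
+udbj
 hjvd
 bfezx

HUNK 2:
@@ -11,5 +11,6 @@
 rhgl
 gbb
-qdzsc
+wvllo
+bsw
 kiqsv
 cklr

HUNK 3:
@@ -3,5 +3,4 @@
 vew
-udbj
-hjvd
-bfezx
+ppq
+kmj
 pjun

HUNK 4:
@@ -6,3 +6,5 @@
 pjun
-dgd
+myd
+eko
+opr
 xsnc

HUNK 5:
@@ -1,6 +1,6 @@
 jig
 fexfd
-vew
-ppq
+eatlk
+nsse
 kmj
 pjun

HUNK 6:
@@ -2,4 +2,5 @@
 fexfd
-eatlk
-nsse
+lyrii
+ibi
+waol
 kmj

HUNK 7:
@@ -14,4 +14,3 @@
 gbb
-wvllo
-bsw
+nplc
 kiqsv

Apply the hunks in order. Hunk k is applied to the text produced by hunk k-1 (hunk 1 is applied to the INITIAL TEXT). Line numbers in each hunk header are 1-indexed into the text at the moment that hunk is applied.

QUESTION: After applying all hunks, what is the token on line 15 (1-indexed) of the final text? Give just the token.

Answer: nplc

Derivation:
Hunk 1: at line 1 remove [hfx] add [vew,udbj] -> 15 lines: jig fexfd vew udbj hjvd bfezx pjun dgd xsnc fhkfs rhgl gbb qdzsc kiqsv cklr
Hunk 2: at line 11 remove [qdzsc] add [wvllo,bsw] -> 16 lines: jig fexfd vew udbj hjvd bfezx pjun dgd xsnc fhkfs rhgl gbb wvllo bsw kiqsv cklr
Hunk 3: at line 3 remove [udbj,hjvd,bfezx] add [ppq,kmj] -> 15 lines: jig fexfd vew ppq kmj pjun dgd xsnc fhkfs rhgl gbb wvllo bsw kiqsv cklr
Hunk 4: at line 6 remove [dgd] add [myd,eko,opr] -> 17 lines: jig fexfd vew ppq kmj pjun myd eko opr xsnc fhkfs rhgl gbb wvllo bsw kiqsv cklr
Hunk 5: at line 1 remove [vew,ppq] add [eatlk,nsse] -> 17 lines: jig fexfd eatlk nsse kmj pjun myd eko opr xsnc fhkfs rhgl gbb wvllo bsw kiqsv cklr
Hunk 6: at line 2 remove [eatlk,nsse] add [lyrii,ibi,waol] -> 18 lines: jig fexfd lyrii ibi waol kmj pjun myd eko opr xsnc fhkfs rhgl gbb wvllo bsw kiqsv cklr
Hunk 7: at line 14 remove [wvllo,bsw] add [nplc] -> 17 lines: jig fexfd lyrii ibi waol kmj pjun myd eko opr xsnc fhkfs rhgl gbb nplc kiqsv cklr
Final line 15: nplc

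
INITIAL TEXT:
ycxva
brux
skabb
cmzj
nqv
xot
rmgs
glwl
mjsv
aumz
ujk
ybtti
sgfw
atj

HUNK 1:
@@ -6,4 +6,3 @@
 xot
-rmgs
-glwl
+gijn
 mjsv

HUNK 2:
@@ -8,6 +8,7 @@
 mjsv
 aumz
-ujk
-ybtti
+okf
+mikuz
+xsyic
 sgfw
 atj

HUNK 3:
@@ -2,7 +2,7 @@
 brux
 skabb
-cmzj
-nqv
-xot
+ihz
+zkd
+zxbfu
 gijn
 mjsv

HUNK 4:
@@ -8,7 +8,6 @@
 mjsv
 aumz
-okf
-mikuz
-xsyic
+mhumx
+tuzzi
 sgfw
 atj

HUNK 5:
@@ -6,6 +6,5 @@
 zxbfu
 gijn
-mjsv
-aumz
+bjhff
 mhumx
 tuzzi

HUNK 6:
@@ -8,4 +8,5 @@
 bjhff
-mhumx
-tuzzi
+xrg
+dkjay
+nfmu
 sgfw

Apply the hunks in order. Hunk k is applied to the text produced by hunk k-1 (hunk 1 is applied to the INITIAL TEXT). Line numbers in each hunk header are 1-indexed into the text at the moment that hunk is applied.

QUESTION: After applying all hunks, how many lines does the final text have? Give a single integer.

Answer: 13

Derivation:
Hunk 1: at line 6 remove [rmgs,glwl] add [gijn] -> 13 lines: ycxva brux skabb cmzj nqv xot gijn mjsv aumz ujk ybtti sgfw atj
Hunk 2: at line 8 remove [ujk,ybtti] add [okf,mikuz,xsyic] -> 14 lines: ycxva brux skabb cmzj nqv xot gijn mjsv aumz okf mikuz xsyic sgfw atj
Hunk 3: at line 2 remove [cmzj,nqv,xot] add [ihz,zkd,zxbfu] -> 14 lines: ycxva brux skabb ihz zkd zxbfu gijn mjsv aumz okf mikuz xsyic sgfw atj
Hunk 4: at line 8 remove [okf,mikuz,xsyic] add [mhumx,tuzzi] -> 13 lines: ycxva brux skabb ihz zkd zxbfu gijn mjsv aumz mhumx tuzzi sgfw atj
Hunk 5: at line 6 remove [mjsv,aumz] add [bjhff] -> 12 lines: ycxva brux skabb ihz zkd zxbfu gijn bjhff mhumx tuzzi sgfw atj
Hunk 6: at line 8 remove [mhumx,tuzzi] add [xrg,dkjay,nfmu] -> 13 lines: ycxva brux skabb ihz zkd zxbfu gijn bjhff xrg dkjay nfmu sgfw atj
Final line count: 13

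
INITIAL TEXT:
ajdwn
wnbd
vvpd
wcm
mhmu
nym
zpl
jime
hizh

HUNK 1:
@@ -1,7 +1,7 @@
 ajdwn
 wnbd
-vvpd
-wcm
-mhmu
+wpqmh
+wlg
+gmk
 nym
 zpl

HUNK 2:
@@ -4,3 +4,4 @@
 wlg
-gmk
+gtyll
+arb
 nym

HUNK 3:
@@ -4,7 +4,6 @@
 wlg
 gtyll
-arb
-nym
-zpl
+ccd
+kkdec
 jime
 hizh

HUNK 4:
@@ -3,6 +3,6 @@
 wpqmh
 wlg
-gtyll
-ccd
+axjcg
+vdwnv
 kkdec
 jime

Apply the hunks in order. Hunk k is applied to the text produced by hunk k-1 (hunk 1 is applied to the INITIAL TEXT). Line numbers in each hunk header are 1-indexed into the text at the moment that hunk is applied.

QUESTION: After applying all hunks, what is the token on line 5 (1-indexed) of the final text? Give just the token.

Hunk 1: at line 1 remove [vvpd,wcm,mhmu] add [wpqmh,wlg,gmk] -> 9 lines: ajdwn wnbd wpqmh wlg gmk nym zpl jime hizh
Hunk 2: at line 4 remove [gmk] add [gtyll,arb] -> 10 lines: ajdwn wnbd wpqmh wlg gtyll arb nym zpl jime hizh
Hunk 3: at line 4 remove [arb,nym,zpl] add [ccd,kkdec] -> 9 lines: ajdwn wnbd wpqmh wlg gtyll ccd kkdec jime hizh
Hunk 4: at line 3 remove [gtyll,ccd] add [axjcg,vdwnv] -> 9 lines: ajdwn wnbd wpqmh wlg axjcg vdwnv kkdec jime hizh
Final line 5: axjcg

Answer: axjcg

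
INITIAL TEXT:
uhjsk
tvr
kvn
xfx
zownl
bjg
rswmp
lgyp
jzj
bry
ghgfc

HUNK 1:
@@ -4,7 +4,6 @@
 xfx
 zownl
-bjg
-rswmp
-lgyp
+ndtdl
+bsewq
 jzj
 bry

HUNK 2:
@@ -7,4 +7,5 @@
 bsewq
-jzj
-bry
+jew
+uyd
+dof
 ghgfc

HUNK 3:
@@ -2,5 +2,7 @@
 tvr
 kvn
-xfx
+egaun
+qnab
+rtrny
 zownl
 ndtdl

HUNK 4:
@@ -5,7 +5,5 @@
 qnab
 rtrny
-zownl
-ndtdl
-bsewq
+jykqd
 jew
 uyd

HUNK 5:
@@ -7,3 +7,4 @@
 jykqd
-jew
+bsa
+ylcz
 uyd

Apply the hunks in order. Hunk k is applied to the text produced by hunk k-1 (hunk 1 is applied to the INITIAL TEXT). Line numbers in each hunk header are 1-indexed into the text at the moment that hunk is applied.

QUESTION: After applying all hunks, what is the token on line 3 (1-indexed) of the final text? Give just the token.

Answer: kvn

Derivation:
Hunk 1: at line 4 remove [bjg,rswmp,lgyp] add [ndtdl,bsewq] -> 10 lines: uhjsk tvr kvn xfx zownl ndtdl bsewq jzj bry ghgfc
Hunk 2: at line 7 remove [jzj,bry] add [jew,uyd,dof] -> 11 lines: uhjsk tvr kvn xfx zownl ndtdl bsewq jew uyd dof ghgfc
Hunk 3: at line 2 remove [xfx] add [egaun,qnab,rtrny] -> 13 lines: uhjsk tvr kvn egaun qnab rtrny zownl ndtdl bsewq jew uyd dof ghgfc
Hunk 4: at line 5 remove [zownl,ndtdl,bsewq] add [jykqd] -> 11 lines: uhjsk tvr kvn egaun qnab rtrny jykqd jew uyd dof ghgfc
Hunk 5: at line 7 remove [jew] add [bsa,ylcz] -> 12 lines: uhjsk tvr kvn egaun qnab rtrny jykqd bsa ylcz uyd dof ghgfc
Final line 3: kvn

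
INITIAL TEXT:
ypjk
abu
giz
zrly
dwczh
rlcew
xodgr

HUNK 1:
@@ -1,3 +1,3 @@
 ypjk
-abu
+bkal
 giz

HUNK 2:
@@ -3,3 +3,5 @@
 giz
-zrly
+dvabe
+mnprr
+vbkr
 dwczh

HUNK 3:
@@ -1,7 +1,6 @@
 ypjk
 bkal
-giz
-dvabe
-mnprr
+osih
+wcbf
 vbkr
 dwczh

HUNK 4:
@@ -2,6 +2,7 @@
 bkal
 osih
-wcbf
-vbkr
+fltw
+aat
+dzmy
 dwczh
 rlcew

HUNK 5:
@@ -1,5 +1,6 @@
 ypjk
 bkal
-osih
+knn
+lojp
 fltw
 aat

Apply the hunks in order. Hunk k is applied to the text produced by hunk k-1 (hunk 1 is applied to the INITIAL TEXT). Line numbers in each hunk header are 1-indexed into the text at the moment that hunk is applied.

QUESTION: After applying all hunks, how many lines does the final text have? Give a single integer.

Hunk 1: at line 1 remove [abu] add [bkal] -> 7 lines: ypjk bkal giz zrly dwczh rlcew xodgr
Hunk 2: at line 3 remove [zrly] add [dvabe,mnprr,vbkr] -> 9 lines: ypjk bkal giz dvabe mnprr vbkr dwczh rlcew xodgr
Hunk 3: at line 1 remove [giz,dvabe,mnprr] add [osih,wcbf] -> 8 lines: ypjk bkal osih wcbf vbkr dwczh rlcew xodgr
Hunk 4: at line 2 remove [wcbf,vbkr] add [fltw,aat,dzmy] -> 9 lines: ypjk bkal osih fltw aat dzmy dwczh rlcew xodgr
Hunk 5: at line 1 remove [osih] add [knn,lojp] -> 10 lines: ypjk bkal knn lojp fltw aat dzmy dwczh rlcew xodgr
Final line count: 10

Answer: 10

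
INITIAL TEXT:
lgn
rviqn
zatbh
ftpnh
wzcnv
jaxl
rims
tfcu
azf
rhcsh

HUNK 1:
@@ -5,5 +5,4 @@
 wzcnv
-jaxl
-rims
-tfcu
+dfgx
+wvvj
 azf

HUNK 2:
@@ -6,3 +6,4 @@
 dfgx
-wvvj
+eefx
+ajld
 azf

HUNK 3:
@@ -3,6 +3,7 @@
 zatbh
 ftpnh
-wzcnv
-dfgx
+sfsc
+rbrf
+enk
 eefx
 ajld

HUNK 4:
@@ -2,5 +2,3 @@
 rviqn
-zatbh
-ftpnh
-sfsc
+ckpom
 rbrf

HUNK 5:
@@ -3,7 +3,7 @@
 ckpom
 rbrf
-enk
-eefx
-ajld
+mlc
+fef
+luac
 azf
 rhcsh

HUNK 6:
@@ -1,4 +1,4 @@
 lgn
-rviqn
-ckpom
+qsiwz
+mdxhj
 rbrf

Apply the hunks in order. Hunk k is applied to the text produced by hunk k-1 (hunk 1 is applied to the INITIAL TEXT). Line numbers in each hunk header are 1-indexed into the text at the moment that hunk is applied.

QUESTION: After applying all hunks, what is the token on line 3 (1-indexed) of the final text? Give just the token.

Hunk 1: at line 5 remove [jaxl,rims,tfcu] add [dfgx,wvvj] -> 9 lines: lgn rviqn zatbh ftpnh wzcnv dfgx wvvj azf rhcsh
Hunk 2: at line 6 remove [wvvj] add [eefx,ajld] -> 10 lines: lgn rviqn zatbh ftpnh wzcnv dfgx eefx ajld azf rhcsh
Hunk 3: at line 3 remove [wzcnv,dfgx] add [sfsc,rbrf,enk] -> 11 lines: lgn rviqn zatbh ftpnh sfsc rbrf enk eefx ajld azf rhcsh
Hunk 4: at line 2 remove [zatbh,ftpnh,sfsc] add [ckpom] -> 9 lines: lgn rviqn ckpom rbrf enk eefx ajld azf rhcsh
Hunk 5: at line 3 remove [enk,eefx,ajld] add [mlc,fef,luac] -> 9 lines: lgn rviqn ckpom rbrf mlc fef luac azf rhcsh
Hunk 6: at line 1 remove [rviqn,ckpom] add [qsiwz,mdxhj] -> 9 lines: lgn qsiwz mdxhj rbrf mlc fef luac azf rhcsh
Final line 3: mdxhj

Answer: mdxhj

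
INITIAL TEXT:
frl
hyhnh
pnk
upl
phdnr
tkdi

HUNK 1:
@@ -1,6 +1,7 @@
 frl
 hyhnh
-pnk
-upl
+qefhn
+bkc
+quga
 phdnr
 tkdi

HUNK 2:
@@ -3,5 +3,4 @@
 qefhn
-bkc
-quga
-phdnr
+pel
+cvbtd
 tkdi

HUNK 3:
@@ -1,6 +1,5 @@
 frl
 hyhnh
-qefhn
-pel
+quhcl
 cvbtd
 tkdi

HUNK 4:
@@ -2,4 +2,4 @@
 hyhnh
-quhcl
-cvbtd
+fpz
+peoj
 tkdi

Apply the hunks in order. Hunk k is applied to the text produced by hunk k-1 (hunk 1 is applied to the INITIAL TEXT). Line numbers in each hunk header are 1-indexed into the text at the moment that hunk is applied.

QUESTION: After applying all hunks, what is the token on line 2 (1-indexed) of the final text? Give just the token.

Hunk 1: at line 1 remove [pnk,upl] add [qefhn,bkc,quga] -> 7 lines: frl hyhnh qefhn bkc quga phdnr tkdi
Hunk 2: at line 3 remove [bkc,quga,phdnr] add [pel,cvbtd] -> 6 lines: frl hyhnh qefhn pel cvbtd tkdi
Hunk 3: at line 1 remove [qefhn,pel] add [quhcl] -> 5 lines: frl hyhnh quhcl cvbtd tkdi
Hunk 4: at line 2 remove [quhcl,cvbtd] add [fpz,peoj] -> 5 lines: frl hyhnh fpz peoj tkdi
Final line 2: hyhnh

Answer: hyhnh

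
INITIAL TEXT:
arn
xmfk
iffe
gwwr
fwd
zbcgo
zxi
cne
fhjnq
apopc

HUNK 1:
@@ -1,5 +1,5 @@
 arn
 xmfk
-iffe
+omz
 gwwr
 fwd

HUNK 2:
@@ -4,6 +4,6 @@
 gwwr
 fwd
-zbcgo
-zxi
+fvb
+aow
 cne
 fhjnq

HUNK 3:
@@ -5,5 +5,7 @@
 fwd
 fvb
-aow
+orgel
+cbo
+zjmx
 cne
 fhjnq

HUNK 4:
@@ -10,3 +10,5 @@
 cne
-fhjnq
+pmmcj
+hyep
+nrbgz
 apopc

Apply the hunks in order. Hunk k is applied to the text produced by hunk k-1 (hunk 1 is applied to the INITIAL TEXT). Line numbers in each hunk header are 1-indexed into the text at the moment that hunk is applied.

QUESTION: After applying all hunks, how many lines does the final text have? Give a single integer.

Answer: 14

Derivation:
Hunk 1: at line 1 remove [iffe] add [omz] -> 10 lines: arn xmfk omz gwwr fwd zbcgo zxi cne fhjnq apopc
Hunk 2: at line 4 remove [zbcgo,zxi] add [fvb,aow] -> 10 lines: arn xmfk omz gwwr fwd fvb aow cne fhjnq apopc
Hunk 3: at line 5 remove [aow] add [orgel,cbo,zjmx] -> 12 lines: arn xmfk omz gwwr fwd fvb orgel cbo zjmx cne fhjnq apopc
Hunk 4: at line 10 remove [fhjnq] add [pmmcj,hyep,nrbgz] -> 14 lines: arn xmfk omz gwwr fwd fvb orgel cbo zjmx cne pmmcj hyep nrbgz apopc
Final line count: 14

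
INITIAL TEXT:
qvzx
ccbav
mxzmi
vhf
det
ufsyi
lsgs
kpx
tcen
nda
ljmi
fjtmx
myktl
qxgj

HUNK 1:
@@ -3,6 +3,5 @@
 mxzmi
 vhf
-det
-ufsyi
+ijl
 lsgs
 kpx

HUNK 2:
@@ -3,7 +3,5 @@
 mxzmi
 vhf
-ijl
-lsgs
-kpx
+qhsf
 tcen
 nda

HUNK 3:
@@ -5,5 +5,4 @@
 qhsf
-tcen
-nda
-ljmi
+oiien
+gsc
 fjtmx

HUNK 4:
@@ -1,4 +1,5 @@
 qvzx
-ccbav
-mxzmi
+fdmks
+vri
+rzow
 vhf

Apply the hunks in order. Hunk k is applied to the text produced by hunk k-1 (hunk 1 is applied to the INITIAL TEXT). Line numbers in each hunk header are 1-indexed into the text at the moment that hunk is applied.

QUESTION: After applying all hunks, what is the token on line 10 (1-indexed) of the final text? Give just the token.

Answer: myktl

Derivation:
Hunk 1: at line 3 remove [det,ufsyi] add [ijl] -> 13 lines: qvzx ccbav mxzmi vhf ijl lsgs kpx tcen nda ljmi fjtmx myktl qxgj
Hunk 2: at line 3 remove [ijl,lsgs,kpx] add [qhsf] -> 11 lines: qvzx ccbav mxzmi vhf qhsf tcen nda ljmi fjtmx myktl qxgj
Hunk 3: at line 5 remove [tcen,nda,ljmi] add [oiien,gsc] -> 10 lines: qvzx ccbav mxzmi vhf qhsf oiien gsc fjtmx myktl qxgj
Hunk 4: at line 1 remove [ccbav,mxzmi] add [fdmks,vri,rzow] -> 11 lines: qvzx fdmks vri rzow vhf qhsf oiien gsc fjtmx myktl qxgj
Final line 10: myktl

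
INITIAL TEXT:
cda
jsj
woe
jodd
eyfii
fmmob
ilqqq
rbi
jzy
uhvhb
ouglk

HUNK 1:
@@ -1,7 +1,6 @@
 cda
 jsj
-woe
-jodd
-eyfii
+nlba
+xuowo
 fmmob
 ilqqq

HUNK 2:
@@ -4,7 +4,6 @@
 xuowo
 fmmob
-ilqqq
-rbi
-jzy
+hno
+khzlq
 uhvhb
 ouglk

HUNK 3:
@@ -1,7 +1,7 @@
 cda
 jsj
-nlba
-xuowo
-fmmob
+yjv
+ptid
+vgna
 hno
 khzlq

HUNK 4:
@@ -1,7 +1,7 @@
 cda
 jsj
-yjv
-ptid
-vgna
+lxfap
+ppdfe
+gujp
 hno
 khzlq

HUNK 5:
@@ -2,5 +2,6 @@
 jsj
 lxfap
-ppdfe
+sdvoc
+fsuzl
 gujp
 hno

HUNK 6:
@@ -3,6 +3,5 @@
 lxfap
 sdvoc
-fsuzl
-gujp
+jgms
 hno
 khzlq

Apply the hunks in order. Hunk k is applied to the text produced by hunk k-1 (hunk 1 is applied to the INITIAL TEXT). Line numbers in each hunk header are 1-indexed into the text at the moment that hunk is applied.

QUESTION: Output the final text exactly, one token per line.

Answer: cda
jsj
lxfap
sdvoc
jgms
hno
khzlq
uhvhb
ouglk

Derivation:
Hunk 1: at line 1 remove [woe,jodd,eyfii] add [nlba,xuowo] -> 10 lines: cda jsj nlba xuowo fmmob ilqqq rbi jzy uhvhb ouglk
Hunk 2: at line 4 remove [ilqqq,rbi,jzy] add [hno,khzlq] -> 9 lines: cda jsj nlba xuowo fmmob hno khzlq uhvhb ouglk
Hunk 3: at line 1 remove [nlba,xuowo,fmmob] add [yjv,ptid,vgna] -> 9 lines: cda jsj yjv ptid vgna hno khzlq uhvhb ouglk
Hunk 4: at line 1 remove [yjv,ptid,vgna] add [lxfap,ppdfe,gujp] -> 9 lines: cda jsj lxfap ppdfe gujp hno khzlq uhvhb ouglk
Hunk 5: at line 2 remove [ppdfe] add [sdvoc,fsuzl] -> 10 lines: cda jsj lxfap sdvoc fsuzl gujp hno khzlq uhvhb ouglk
Hunk 6: at line 3 remove [fsuzl,gujp] add [jgms] -> 9 lines: cda jsj lxfap sdvoc jgms hno khzlq uhvhb ouglk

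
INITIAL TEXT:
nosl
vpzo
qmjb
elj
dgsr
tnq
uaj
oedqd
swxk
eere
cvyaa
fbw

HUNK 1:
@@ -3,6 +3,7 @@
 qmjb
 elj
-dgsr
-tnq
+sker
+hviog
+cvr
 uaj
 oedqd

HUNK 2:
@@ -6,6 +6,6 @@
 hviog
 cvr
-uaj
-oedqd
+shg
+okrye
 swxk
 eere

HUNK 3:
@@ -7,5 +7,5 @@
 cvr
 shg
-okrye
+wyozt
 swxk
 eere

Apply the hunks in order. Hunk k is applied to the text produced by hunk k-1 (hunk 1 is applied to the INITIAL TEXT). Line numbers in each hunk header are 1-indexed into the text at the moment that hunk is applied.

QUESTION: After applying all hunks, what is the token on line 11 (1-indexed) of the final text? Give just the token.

Hunk 1: at line 3 remove [dgsr,tnq] add [sker,hviog,cvr] -> 13 lines: nosl vpzo qmjb elj sker hviog cvr uaj oedqd swxk eere cvyaa fbw
Hunk 2: at line 6 remove [uaj,oedqd] add [shg,okrye] -> 13 lines: nosl vpzo qmjb elj sker hviog cvr shg okrye swxk eere cvyaa fbw
Hunk 3: at line 7 remove [okrye] add [wyozt] -> 13 lines: nosl vpzo qmjb elj sker hviog cvr shg wyozt swxk eere cvyaa fbw
Final line 11: eere

Answer: eere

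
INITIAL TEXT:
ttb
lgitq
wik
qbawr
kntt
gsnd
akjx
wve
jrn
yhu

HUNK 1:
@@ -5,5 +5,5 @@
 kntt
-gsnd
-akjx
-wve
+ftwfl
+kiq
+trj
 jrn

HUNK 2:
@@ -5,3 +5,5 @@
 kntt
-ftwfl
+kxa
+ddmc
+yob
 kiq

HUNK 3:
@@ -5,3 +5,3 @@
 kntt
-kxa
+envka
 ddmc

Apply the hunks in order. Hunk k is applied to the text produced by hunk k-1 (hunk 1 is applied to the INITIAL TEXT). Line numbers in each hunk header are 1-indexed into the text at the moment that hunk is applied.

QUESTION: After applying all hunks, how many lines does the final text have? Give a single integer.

Answer: 12

Derivation:
Hunk 1: at line 5 remove [gsnd,akjx,wve] add [ftwfl,kiq,trj] -> 10 lines: ttb lgitq wik qbawr kntt ftwfl kiq trj jrn yhu
Hunk 2: at line 5 remove [ftwfl] add [kxa,ddmc,yob] -> 12 lines: ttb lgitq wik qbawr kntt kxa ddmc yob kiq trj jrn yhu
Hunk 3: at line 5 remove [kxa] add [envka] -> 12 lines: ttb lgitq wik qbawr kntt envka ddmc yob kiq trj jrn yhu
Final line count: 12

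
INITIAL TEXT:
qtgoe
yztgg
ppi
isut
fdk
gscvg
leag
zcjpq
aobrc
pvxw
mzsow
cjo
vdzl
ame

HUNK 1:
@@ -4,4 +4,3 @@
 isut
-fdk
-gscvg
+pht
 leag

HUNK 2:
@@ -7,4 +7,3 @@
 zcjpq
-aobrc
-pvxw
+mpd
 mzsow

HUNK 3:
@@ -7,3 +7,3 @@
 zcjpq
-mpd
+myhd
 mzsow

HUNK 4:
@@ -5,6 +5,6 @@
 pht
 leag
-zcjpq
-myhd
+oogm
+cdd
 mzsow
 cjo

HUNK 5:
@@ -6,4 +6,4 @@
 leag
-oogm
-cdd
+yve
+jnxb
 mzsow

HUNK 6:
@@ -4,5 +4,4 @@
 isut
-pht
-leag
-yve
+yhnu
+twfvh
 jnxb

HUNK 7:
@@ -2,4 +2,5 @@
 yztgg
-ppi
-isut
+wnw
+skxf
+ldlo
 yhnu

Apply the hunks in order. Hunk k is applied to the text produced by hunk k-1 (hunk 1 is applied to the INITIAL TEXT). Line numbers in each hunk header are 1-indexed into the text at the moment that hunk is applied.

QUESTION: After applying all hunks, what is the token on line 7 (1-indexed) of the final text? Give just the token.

Answer: twfvh

Derivation:
Hunk 1: at line 4 remove [fdk,gscvg] add [pht] -> 13 lines: qtgoe yztgg ppi isut pht leag zcjpq aobrc pvxw mzsow cjo vdzl ame
Hunk 2: at line 7 remove [aobrc,pvxw] add [mpd] -> 12 lines: qtgoe yztgg ppi isut pht leag zcjpq mpd mzsow cjo vdzl ame
Hunk 3: at line 7 remove [mpd] add [myhd] -> 12 lines: qtgoe yztgg ppi isut pht leag zcjpq myhd mzsow cjo vdzl ame
Hunk 4: at line 5 remove [zcjpq,myhd] add [oogm,cdd] -> 12 lines: qtgoe yztgg ppi isut pht leag oogm cdd mzsow cjo vdzl ame
Hunk 5: at line 6 remove [oogm,cdd] add [yve,jnxb] -> 12 lines: qtgoe yztgg ppi isut pht leag yve jnxb mzsow cjo vdzl ame
Hunk 6: at line 4 remove [pht,leag,yve] add [yhnu,twfvh] -> 11 lines: qtgoe yztgg ppi isut yhnu twfvh jnxb mzsow cjo vdzl ame
Hunk 7: at line 2 remove [ppi,isut] add [wnw,skxf,ldlo] -> 12 lines: qtgoe yztgg wnw skxf ldlo yhnu twfvh jnxb mzsow cjo vdzl ame
Final line 7: twfvh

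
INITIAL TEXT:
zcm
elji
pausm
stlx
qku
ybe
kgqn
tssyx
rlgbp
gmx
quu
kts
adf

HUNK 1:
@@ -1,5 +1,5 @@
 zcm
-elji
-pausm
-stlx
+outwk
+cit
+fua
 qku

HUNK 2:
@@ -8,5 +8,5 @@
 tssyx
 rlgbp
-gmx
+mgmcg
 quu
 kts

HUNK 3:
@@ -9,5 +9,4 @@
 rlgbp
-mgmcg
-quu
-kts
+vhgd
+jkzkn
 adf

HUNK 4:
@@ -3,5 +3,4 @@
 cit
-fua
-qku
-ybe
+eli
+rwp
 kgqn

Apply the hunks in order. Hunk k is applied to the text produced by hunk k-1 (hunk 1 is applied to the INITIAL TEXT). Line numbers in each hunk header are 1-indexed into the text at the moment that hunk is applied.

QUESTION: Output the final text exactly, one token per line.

Hunk 1: at line 1 remove [elji,pausm,stlx] add [outwk,cit,fua] -> 13 lines: zcm outwk cit fua qku ybe kgqn tssyx rlgbp gmx quu kts adf
Hunk 2: at line 8 remove [gmx] add [mgmcg] -> 13 lines: zcm outwk cit fua qku ybe kgqn tssyx rlgbp mgmcg quu kts adf
Hunk 3: at line 9 remove [mgmcg,quu,kts] add [vhgd,jkzkn] -> 12 lines: zcm outwk cit fua qku ybe kgqn tssyx rlgbp vhgd jkzkn adf
Hunk 4: at line 3 remove [fua,qku,ybe] add [eli,rwp] -> 11 lines: zcm outwk cit eli rwp kgqn tssyx rlgbp vhgd jkzkn adf

Answer: zcm
outwk
cit
eli
rwp
kgqn
tssyx
rlgbp
vhgd
jkzkn
adf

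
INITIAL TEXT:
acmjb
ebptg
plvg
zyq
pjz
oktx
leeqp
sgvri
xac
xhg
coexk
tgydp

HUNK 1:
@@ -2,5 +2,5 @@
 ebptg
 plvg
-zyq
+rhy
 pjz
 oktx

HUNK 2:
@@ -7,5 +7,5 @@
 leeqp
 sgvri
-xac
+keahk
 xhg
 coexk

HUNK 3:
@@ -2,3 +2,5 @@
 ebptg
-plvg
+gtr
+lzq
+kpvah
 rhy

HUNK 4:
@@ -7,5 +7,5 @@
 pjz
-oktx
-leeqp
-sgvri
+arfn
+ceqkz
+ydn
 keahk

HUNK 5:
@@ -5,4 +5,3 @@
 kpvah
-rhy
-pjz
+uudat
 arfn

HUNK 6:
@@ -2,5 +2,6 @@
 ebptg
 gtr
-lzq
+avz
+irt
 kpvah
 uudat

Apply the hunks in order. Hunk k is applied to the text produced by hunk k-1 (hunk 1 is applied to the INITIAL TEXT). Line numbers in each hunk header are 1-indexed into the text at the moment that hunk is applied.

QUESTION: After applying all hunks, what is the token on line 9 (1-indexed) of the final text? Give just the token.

Hunk 1: at line 2 remove [zyq] add [rhy] -> 12 lines: acmjb ebptg plvg rhy pjz oktx leeqp sgvri xac xhg coexk tgydp
Hunk 2: at line 7 remove [xac] add [keahk] -> 12 lines: acmjb ebptg plvg rhy pjz oktx leeqp sgvri keahk xhg coexk tgydp
Hunk 3: at line 2 remove [plvg] add [gtr,lzq,kpvah] -> 14 lines: acmjb ebptg gtr lzq kpvah rhy pjz oktx leeqp sgvri keahk xhg coexk tgydp
Hunk 4: at line 7 remove [oktx,leeqp,sgvri] add [arfn,ceqkz,ydn] -> 14 lines: acmjb ebptg gtr lzq kpvah rhy pjz arfn ceqkz ydn keahk xhg coexk tgydp
Hunk 5: at line 5 remove [rhy,pjz] add [uudat] -> 13 lines: acmjb ebptg gtr lzq kpvah uudat arfn ceqkz ydn keahk xhg coexk tgydp
Hunk 6: at line 2 remove [lzq] add [avz,irt] -> 14 lines: acmjb ebptg gtr avz irt kpvah uudat arfn ceqkz ydn keahk xhg coexk tgydp
Final line 9: ceqkz

Answer: ceqkz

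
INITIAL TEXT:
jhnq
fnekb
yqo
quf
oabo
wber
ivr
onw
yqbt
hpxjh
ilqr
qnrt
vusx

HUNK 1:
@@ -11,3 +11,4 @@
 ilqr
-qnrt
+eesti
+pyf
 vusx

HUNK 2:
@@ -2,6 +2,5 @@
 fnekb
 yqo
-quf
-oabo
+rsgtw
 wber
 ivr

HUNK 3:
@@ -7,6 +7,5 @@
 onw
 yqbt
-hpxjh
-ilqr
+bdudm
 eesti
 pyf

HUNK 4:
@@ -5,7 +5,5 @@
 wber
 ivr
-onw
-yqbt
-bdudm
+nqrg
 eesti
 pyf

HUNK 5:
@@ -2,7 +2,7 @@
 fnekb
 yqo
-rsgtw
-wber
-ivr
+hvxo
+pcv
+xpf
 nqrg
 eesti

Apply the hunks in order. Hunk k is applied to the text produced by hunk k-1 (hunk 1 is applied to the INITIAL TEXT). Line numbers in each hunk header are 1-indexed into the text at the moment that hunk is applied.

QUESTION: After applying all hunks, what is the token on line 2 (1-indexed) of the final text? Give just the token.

Hunk 1: at line 11 remove [qnrt] add [eesti,pyf] -> 14 lines: jhnq fnekb yqo quf oabo wber ivr onw yqbt hpxjh ilqr eesti pyf vusx
Hunk 2: at line 2 remove [quf,oabo] add [rsgtw] -> 13 lines: jhnq fnekb yqo rsgtw wber ivr onw yqbt hpxjh ilqr eesti pyf vusx
Hunk 3: at line 7 remove [hpxjh,ilqr] add [bdudm] -> 12 lines: jhnq fnekb yqo rsgtw wber ivr onw yqbt bdudm eesti pyf vusx
Hunk 4: at line 5 remove [onw,yqbt,bdudm] add [nqrg] -> 10 lines: jhnq fnekb yqo rsgtw wber ivr nqrg eesti pyf vusx
Hunk 5: at line 2 remove [rsgtw,wber,ivr] add [hvxo,pcv,xpf] -> 10 lines: jhnq fnekb yqo hvxo pcv xpf nqrg eesti pyf vusx
Final line 2: fnekb

Answer: fnekb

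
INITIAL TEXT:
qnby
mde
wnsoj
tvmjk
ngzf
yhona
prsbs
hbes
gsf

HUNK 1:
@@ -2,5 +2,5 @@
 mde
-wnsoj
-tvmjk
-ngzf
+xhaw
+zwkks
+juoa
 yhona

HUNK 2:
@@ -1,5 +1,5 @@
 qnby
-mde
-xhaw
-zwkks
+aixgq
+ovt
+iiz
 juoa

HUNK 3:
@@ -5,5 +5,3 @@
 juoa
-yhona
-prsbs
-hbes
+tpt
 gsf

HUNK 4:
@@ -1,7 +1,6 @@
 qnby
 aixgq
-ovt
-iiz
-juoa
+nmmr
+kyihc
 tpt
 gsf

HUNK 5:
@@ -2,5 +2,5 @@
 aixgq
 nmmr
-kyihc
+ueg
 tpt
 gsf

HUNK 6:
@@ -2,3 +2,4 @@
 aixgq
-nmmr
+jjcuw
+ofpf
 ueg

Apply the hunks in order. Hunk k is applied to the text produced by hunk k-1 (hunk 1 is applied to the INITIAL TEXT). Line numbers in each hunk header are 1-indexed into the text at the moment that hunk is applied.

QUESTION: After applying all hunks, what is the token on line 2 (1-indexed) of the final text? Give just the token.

Hunk 1: at line 2 remove [wnsoj,tvmjk,ngzf] add [xhaw,zwkks,juoa] -> 9 lines: qnby mde xhaw zwkks juoa yhona prsbs hbes gsf
Hunk 2: at line 1 remove [mde,xhaw,zwkks] add [aixgq,ovt,iiz] -> 9 lines: qnby aixgq ovt iiz juoa yhona prsbs hbes gsf
Hunk 3: at line 5 remove [yhona,prsbs,hbes] add [tpt] -> 7 lines: qnby aixgq ovt iiz juoa tpt gsf
Hunk 4: at line 1 remove [ovt,iiz,juoa] add [nmmr,kyihc] -> 6 lines: qnby aixgq nmmr kyihc tpt gsf
Hunk 5: at line 2 remove [kyihc] add [ueg] -> 6 lines: qnby aixgq nmmr ueg tpt gsf
Hunk 6: at line 2 remove [nmmr] add [jjcuw,ofpf] -> 7 lines: qnby aixgq jjcuw ofpf ueg tpt gsf
Final line 2: aixgq

Answer: aixgq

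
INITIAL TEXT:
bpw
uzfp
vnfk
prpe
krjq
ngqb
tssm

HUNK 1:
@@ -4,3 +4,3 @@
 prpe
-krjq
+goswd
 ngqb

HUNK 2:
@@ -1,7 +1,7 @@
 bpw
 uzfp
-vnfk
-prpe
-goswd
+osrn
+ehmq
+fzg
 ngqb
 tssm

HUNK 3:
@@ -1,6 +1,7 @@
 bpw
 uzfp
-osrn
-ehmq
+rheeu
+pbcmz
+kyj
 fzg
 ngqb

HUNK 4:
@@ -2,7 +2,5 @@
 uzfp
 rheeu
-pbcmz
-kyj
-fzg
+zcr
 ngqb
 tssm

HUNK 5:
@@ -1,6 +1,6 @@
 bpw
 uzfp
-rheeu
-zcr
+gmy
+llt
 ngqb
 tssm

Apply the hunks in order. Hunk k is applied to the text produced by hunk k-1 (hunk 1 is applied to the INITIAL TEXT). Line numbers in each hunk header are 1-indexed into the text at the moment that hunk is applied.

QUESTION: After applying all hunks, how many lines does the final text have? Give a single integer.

Hunk 1: at line 4 remove [krjq] add [goswd] -> 7 lines: bpw uzfp vnfk prpe goswd ngqb tssm
Hunk 2: at line 1 remove [vnfk,prpe,goswd] add [osrn,ehmq,fzg] -> 7 lines: bpw uzfp osrn ehmq fzg ngqb tssm
Hunk 3: at line 1 remove [osrn,ehmq] add [rheeu,pbcmz,kyj] -> 8 lines: bpw uzfp rheeu pbcmz kyj fzg ngqb tssm
Hunk 4: at line 2 remove [pbcmz,kyj,fzg] add [zcr] -> 6 lines: bpw uzfp rheeu zcr ngqb tssm
Hunk 5: at line 1 remove [rheeu,zcr] add [gmy,llt] -> 6 lines: bpw uzfp gmy llt ngqb tssm
Final line count: 6

Answer: 6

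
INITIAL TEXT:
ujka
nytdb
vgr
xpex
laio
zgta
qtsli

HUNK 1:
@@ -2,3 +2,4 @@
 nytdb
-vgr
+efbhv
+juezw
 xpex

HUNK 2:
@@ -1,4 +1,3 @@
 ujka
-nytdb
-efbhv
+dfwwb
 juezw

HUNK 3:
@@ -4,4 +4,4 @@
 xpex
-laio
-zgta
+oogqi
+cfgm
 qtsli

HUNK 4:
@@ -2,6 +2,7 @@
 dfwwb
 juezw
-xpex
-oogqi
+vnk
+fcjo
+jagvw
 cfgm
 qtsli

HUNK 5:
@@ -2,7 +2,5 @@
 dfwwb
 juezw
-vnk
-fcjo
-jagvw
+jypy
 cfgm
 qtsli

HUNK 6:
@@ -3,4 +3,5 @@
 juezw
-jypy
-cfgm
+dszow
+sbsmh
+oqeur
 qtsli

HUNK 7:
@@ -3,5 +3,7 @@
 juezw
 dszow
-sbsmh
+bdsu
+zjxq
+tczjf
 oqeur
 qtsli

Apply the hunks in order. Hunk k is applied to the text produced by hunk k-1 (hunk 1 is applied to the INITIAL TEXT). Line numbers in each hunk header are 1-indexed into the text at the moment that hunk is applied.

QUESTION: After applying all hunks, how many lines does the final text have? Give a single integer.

Hunk 1: at line 2 remove [vgr] add [efbhv,juezw] -> 8 lines: ujka nytdb efbhv juezw xpex laio zgta qtsli
Hunk 2: at line 1 remove [nytdb,efbhv] add [dfwwb] -> 7 lines: ujka dfwwb juezw xpex laio zgta qtsli
Hunk 3: at line 4 remove [laio,zgta] add [oogqi,cfgm] -> 7 lines: ujka dfwwb juezw xpex oogqi cfgm qtsli
Hunk 4: at line 2 remove [xpex,oogqi] add [vnk,fcjo,jagvw] -> 8 lines: ujka dfwwb juezw vnk fcjo jagvw cfgm qtsli
Hunk 5: at line 2 remove [vnk,fcjo,jagvw] add [jypy] -> 6 lines: ujka dfwwb juezw jypy cfgm qtsli
Hunk 6: at line 3 remove [jypy,cfgm] add [dszow,sbsmh,oqeur] -> 7 lines: ujka dfwwb juezw dszow sbsmh oqeur qtsli
Hunk 7: at line 3 remove [sbsmh] add [bdsu,zjxq,tczjf] -> 9 lines: ujka dfwwb juezw dszow bdsu zjxq tczjf oqeur qtsli
Final line count: 9

Answer: 9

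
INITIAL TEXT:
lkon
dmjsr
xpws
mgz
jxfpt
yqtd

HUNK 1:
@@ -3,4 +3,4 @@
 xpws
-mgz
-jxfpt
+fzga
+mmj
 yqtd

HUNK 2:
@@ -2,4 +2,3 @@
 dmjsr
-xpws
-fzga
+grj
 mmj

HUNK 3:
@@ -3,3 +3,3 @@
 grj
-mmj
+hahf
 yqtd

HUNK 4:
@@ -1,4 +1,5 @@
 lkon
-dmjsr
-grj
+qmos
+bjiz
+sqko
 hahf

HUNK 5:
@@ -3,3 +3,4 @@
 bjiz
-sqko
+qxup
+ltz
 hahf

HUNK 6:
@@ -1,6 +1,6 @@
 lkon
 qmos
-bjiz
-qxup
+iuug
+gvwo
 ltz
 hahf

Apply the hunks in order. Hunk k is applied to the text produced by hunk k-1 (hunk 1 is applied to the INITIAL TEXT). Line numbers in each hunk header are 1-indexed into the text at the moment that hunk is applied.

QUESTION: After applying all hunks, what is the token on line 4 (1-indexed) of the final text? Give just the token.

Hunk 1: at line 3 remove [mgz,jxfpt] add [fzga,mmj] -> 6 lines: lkon dmjsr xpws fzga mmj yqtd
Hunk 2: at line 2 remove [xpws,fzga] add [grj] -> 5 lines: lkon dmjsr grj mmj yqtd
Hunk 3: at line 3 remove [mmj] add [hahf] -> 5 lines: lkon dmjsr grj hahf yqtd
Hunk 4: at line 1 remove [dmjsr,grj] add [qmos,bjiz,sqko] -> 6 lines: lkon qmos bjiz sqko hahf yqtd
Hunk 5: at line 3 remove [sqko] add [qxup,ltz] -> 7 lines: lkon qmos bjiz qxup ltz hahf yqtd
Hunk 6: at line 1 remove [bjiz,qxup] add [iuug,gvwo] -> 7 lines: lkon qmos iuug gvwo ltz hahf yqtd
Final line 4: gvwo

Answer: gvwo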